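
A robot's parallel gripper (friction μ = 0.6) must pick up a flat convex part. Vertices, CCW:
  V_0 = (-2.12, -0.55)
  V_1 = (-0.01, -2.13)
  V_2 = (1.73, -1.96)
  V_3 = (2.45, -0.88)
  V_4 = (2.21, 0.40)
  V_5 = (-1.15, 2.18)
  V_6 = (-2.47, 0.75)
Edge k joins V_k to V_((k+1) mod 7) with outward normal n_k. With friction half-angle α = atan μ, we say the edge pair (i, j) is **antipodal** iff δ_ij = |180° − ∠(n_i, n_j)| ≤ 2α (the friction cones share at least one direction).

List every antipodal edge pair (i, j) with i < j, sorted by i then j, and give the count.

α = atan 0.6 = 30.96°;  2α = 61.93°
n_0 = (-0.5994, -0.8005)
n_1 = (+0.0972, -0.9953)
n_2 = (+0.8321, -0.5547)
n_3 = (+0.9829, +0.1843)
n_4 = (+0.4681, +0.8837)
n_5 = (-0.7348, +0.6783)
n_6 = (-0.9656, -0.2600)
  (0,1): δ = 137.59°  ·
  (0,2): δ = 86.86°  ·
  (0,3): δ = 42.55°  ✓
  (0,4): δ = 8.91°  ✓
  (0,5): δ = 84.12°  ·
  (0,6): δ = 141.89°  ·
  (1,2): δ = 129.27°  ·
  (1,3): δ = 84.96°  ·
  (1,4): δ = 33.49°  ✓
  (1,5): δ = 41.71°  ✓
  (1,6): δ = 99.49°  ·
  (2,3): δ = 135.69°  ·
  (2,4): δ = 84.22°  ·
  (2,5): δ = 9.02°  ✓
  (2,6): δ = 48.76°  ✓
  (3,4): δ = 128.53°  ·
  (3,5): δ = 53.33°  ✓
  (3,6): δ = 4.45°  ✓
  (4,5): δ = 104.80°  ·
  (4,6): δ = 47.02°  ✓
  (5,6): δ = 122.22°  ·
antipodal pairs: 9

count = 9; pairs: (0,3), (0,4), (1,4), (1,5), (2,5), (2,6), (3,5), (3,6), (4,6)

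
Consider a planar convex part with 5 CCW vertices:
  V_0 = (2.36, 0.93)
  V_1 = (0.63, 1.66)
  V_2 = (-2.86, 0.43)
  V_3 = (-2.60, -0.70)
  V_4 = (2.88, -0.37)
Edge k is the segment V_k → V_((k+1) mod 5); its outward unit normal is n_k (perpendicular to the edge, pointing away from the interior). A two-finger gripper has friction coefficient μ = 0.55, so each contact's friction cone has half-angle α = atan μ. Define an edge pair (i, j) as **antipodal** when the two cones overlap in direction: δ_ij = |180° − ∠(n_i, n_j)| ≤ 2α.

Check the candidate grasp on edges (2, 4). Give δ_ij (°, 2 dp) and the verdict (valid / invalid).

α = atan 0.55 = 28.81°;  2α = 57.62°
edge 2: e_2 = (+0.26, -1.13);  n_2 = (-0.9745, -0.2242)
edge 4: e_4 = (-0.52, +1.30);  n_4 = (+0.9285, +0.3714)
∠(n_2, n_4) = 171.16°
δ = |180° − 171.16°| = 8.84°
8.84° ≤ 2α = 57.62°  →  valid

δ = 8.84°, valid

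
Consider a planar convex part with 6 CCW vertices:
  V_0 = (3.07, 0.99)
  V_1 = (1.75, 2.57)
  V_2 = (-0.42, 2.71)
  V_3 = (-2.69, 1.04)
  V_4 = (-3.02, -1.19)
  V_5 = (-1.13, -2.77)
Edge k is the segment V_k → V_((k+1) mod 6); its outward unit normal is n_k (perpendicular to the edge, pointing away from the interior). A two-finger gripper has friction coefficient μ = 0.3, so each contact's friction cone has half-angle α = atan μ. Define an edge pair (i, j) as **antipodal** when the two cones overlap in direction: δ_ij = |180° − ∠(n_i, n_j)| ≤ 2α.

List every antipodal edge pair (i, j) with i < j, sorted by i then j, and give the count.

count = 2; pairs: (0,4), (2,5)

α = atan 0.3 = 16.70°;  2α = 33.40°
n_0 = (+0.7674, +0.6411)
n_1 = (+0.0644, +0.9979)
n_2 = (-0.5926, +0.8055)
n_3 = (-0.9892, +0.1464)
n_4 = (-0.6414, -0.7672)
n_5 = (+0.6670, -0.7451)
  (0,1): δ = 133.57°  ·
  (0,2): δ = 93.54°  ·
  (0,3): δ = 48.29°  ·
  (0,4): δ = 10.23°  ✓
  (0,5): δ = 91.96°  ·
  (1,2): δ = 139.97°  ·
  (1,3): δ = 94.73°  ·
  (1,4): δ = 36.20°  ·
  (1,5): δ = 45.53°  ·
  (2,3): δ = 134.76°  ·
  (2,4): δ = 76.24°  ·
  (2,5): δ = 5.49°  ✓
  (3,4): δ = 121.48°  ·
  (3,5): δ = 39.75°  ·
  (4,5): δ = 98.27°  ·
antipodal pairs: 2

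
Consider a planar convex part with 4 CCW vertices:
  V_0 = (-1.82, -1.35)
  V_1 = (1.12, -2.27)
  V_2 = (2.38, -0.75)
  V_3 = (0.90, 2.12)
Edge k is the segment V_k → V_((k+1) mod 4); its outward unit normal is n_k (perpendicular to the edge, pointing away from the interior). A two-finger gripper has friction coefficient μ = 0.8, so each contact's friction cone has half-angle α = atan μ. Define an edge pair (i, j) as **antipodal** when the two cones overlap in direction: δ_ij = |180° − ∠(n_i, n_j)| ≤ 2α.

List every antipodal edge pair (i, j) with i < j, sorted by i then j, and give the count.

α = atan 0.8 = 38.66°;  2α = 77.32°
n_0 = (-0.2986, -0.9544)
n_1 = (+0.7699, -0.6382)
n_2 = (+0.8888, +0.4583)
n_3 = (-0.7870, +0.6169)
  (0,1): δ = 112.28°  ·
  (0,2): δ = 45.34°  ✓
  (0,3): δ = 69.28°  ✓
  (1,2): δ = 113.06°  ·
  (1,3): δ = 1.57°  ✓
  (2,3): δ = 65.37°  ✓
antipodal pairs: 4

count = 4; pairs: (0,2), (0,3), (1,3), (2,3)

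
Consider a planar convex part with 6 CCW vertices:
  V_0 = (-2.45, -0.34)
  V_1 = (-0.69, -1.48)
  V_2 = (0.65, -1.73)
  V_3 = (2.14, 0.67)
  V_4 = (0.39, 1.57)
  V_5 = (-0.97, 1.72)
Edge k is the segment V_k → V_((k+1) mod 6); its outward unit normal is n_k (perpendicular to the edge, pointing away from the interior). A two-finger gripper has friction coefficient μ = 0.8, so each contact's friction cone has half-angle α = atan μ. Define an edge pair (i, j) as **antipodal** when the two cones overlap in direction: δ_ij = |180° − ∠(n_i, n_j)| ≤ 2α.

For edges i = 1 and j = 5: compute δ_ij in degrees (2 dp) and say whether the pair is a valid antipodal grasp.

δ = 64.87°, valid

α = atan 0.8 = 38.66°;  2α = 77.32°
edge 1: e_1 = (+1.34, -0.25);  n_1 = (-0.1834, -0.9830)
edge 5: e_5 = (-1.48, -2.06);  n_5 = (-0.8121, +0.5835)
∠(n_1, n_5) = 115.13°
δ = |180° − 115.13°| = 64.87°
64.87° ≤ 2α = 77.32°  →  valid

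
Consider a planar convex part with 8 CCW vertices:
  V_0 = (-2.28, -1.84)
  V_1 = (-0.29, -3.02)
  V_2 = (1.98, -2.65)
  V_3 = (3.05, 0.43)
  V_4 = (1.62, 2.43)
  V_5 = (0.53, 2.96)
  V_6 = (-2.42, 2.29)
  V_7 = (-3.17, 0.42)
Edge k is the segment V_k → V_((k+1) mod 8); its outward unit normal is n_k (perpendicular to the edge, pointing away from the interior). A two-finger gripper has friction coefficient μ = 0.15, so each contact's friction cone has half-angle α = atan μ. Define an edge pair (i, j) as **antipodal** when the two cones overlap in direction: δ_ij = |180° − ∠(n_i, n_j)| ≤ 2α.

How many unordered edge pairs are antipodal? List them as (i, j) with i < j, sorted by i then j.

α = atan 0.15 = 8.53°;  2α = 17.06°
n_0 = (-0.5100, -0.8602)
n_1 = (+0.1609, -0.9870)
n_2 = (+0.9446, -0.3282)
n_3 = (+0.8135, +0.5816)
n_4 = (+0.4373, +0.8993)
n_5 = (-0.2215, +0.9752)
n_6 = (-0.9281, +0.3722)
n_7 = (-0.9305, -0.3664)
  (0,1): δ = 140.08°  ·
  (0,2): δ = 78.49°  ·
  (0,3): δ = 23.77°  ·
  (0,4): δ = 4.74°  ✓
  (0,5): δ = 43.46°  ·
  (0,6): δ = 98.81°  ·
  (0,7): δ = 142.16°  ·
  (1,2): δ = 118.41°  ·
  (1,3): δ = 63.69°  ·
  (1,4): δ = 35.19°  ·
  (1,5): δ = 3.54°  ✓
  (1,6): δ = 58.89°  ·
  (1,7): δ = 102.24°  ·
  (2,3): δ = 125.28°  ·
  (2,4): δ = 96.77°  ·
  (2,5): δ = 58.05°  ·
  (2,6): δ = 2.70°  ✓
  (2,7): δ = 40.65°  ·
  (3,4): δ = 151.50°  ·
  (3,5): δ = 112.77°  ·
  (3,6): δ = 57.42°  ·
  (3,7): δ = 14.07°  ✓
  (4,5): δ = 141.27°  ·
  (4,6): δ = 85.92°  ·
  (4,7): δ = 42.57°  ·
  (5,6): δ = 124.65°  ·
  (5,7): δ = 81.30°  ·
  (6,7): δ = 136.65°  ·
antipodal pairs: 4

count = 4; pairs: (0,4), (1,5), (2,6), (3,7)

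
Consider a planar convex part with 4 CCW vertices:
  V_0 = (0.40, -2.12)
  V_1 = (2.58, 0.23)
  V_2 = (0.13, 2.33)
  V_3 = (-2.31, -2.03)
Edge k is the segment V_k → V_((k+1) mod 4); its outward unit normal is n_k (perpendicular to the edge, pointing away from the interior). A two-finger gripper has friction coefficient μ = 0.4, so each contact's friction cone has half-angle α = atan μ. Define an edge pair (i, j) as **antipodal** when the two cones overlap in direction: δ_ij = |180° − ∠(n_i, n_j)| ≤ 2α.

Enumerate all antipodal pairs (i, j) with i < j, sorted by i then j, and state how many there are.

count = 2; pairs: (0,2), (1,3)

α = atan 0.4 = 21.80°;  2α = 43.60°
n_0 = (+0.7331, -0.6801)
n_1 = (+0.6508, +0.7593)
n_2 = (-0.8726, +0.4884)
n_3 = (-0.0332, -0.9994)
  (0,1): δ = 87.75°  ·
  (0,2): δ = 13.62°  ✓
  (0,3): δ = 130.95°  ·
  (1,2): δ = 78.63°  ·
  (1,3): δ = 38.70°  ✓
  (2,3): δ = 62.67°  ·
antipodal pairs: 2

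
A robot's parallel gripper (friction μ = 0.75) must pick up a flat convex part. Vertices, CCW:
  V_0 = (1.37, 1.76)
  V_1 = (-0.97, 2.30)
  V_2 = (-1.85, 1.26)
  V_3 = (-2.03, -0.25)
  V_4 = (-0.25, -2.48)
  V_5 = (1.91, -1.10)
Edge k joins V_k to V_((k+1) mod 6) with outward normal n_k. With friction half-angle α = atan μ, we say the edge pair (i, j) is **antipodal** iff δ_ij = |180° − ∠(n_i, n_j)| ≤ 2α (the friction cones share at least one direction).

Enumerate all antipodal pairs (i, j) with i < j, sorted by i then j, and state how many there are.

count = 7; pairs: (0,3), (0,4), (1,4), (1,5), (2,4), (2,5), (3,5)

α = atan 0.75 = 36.87°;  2α = 73.74°
n_0 = (+0.2249, +0.9744)
n_1 = (-0.7634, +0.6459)
n_2 = (-0.9930, +0.1184)
n_3 = (-0.7816, -0.6238)
n_4 = (+0.5384, -0.8427)
n_5 = (+0.9826, +0.1855)
  (0,1): δ = 117.24°  ·
  (0,2): δ = 83.80°  ·
  (0,3): δ = 38.41°  ✓
  (0,4): δ = 45.57°  ✓
  (0,5): δ = 113.69°  ·
  (1,2): δ = 146.56°  ·
  (1,3): δ = 101.17°  ·
  (1,4): δ = 17.19°  ✓
  (1,5): δ = 50.93°  ✓
  (2,3): δ = 134.61°  ·
  (2,4): δ = 50.63°  ✓
  (2,5): δ = 17.49°  ✓
  (3,4): δ = 96.02°  ·
  (3,5): δ = 27.90°  ✓
  (4,5): δ = 111.88°  ·
antipodal pairs: 7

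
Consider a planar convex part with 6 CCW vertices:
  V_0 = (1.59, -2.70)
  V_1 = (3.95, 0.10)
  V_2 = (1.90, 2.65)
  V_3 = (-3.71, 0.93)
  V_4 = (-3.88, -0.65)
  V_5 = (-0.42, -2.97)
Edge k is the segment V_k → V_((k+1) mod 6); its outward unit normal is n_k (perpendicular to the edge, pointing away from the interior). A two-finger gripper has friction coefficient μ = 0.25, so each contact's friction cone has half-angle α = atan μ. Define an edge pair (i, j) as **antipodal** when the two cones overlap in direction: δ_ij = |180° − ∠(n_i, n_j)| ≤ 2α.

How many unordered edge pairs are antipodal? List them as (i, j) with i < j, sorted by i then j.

α = atan 0.25 = 14.04°;  2α = 28.07°
n_0 = (+0.7646, -0.6445)
n_1 = (+0.7794, +0.6266)
n_2 = (-0.2931, +0.9561)
n_3 = (-0.9943, +0.1070)
n_4 = (-0.5569, -0.8306)
n_5 = (+0.1331, -0.9911)
  (0,1): δ = 101.08°  ·
  (0,2): δ = 32.83°  ·
  (0,3): δ = 33.98°  ·
  (0,4): δ = 96.28°  ·
  (0,5): δ = 137.78°  ·
  (1,2): δ = 111.75°  ·
  (1,3): δ = 44.94°  ·
  (1,4): δ = 17.36°  ✓
  (1,5): δ = 58.85°  ·
  (2,3): δ = 113.19°  ·
  (2,4): δ = 50.89°  ·
  (2,5): δ = 9.39°  ✓
  (3,4): δ = 117.70°  ·
  (3,5): δ = 76.21°  ·
  (4,5): δ = 138.51°  ·
antipodal pairs: 2

count = 2; pairs: (1,4), (2,5)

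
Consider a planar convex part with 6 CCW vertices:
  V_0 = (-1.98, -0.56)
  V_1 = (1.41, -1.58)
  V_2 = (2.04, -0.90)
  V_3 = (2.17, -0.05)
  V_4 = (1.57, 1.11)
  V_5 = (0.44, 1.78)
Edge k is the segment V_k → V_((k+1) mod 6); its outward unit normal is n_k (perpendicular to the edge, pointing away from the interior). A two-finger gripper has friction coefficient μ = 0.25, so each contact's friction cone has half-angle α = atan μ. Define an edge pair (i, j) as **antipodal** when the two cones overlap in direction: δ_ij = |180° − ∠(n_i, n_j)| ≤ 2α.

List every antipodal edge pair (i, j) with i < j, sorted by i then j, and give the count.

count = 2; pairs: (0,4), (1,5)

α = atan 0.25 = 14.04°;  2α = 28.07°
n_0 = (-0.2881, -0.9576)
n_1 = (+0.7336, -0.6796)
n_2 = (+0.9885, -0.1512)
n_3 = (+0.8882, +0.4594)
n_4 = (+0.5100, +0.8602)
n_5 = (-0.6951, +0.7189)
  (0,1): δ = 116.07°  ·
  (0,2): δ = 81.95°  ·
  (0,3): δ = 45.90°  ·
  (0,4): δ = 13.92°  ✓
  (0,5): δ = 60.78°  ·
  (1,2): δ = 145.88°  ·
  (1,3): δ = 109.84°  ·
  (1,4): δ = 77.85°  ·
  (1,5): δ = 3.15°  ✓
  (2,3): δ = 143.95°  ·
  (2,4): δ = 111.97°  ·
  (2,5): δ = 37.27°  ·
  (3,4): δ = 148.01°  ·
  (3,5): δ = 73.31°  ·
  (4,5): δ = 105.30°  ·
antipodal pairs: 2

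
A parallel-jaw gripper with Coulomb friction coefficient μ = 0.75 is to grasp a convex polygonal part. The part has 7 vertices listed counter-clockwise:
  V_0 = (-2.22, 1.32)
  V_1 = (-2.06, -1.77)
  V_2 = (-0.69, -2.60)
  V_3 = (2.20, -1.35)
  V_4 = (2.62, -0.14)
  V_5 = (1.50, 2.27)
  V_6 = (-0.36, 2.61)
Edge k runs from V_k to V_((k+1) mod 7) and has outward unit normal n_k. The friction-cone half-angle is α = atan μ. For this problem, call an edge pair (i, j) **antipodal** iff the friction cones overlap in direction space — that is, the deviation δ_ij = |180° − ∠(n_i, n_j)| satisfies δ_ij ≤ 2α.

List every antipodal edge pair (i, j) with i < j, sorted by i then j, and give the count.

α = atan 0.75 = 36.87°;  2α = 73.74°
n_0 = (-0.9987, -0.0517)
n_1 = (-0.5182, -0.8553)
n_2 = (+0.3970, -0.9178)
n_3 = (+0.9447, -0.3279)
n_4 = (+0.9069, +0.4214)
n_5 = (+0.1798, +0.9837)
n_6 = (-0.5699, +0.8217)
  (0,1): δ = 124.17°  ·
  (0,2): δ = 69.57°  ✓
  (0,3): δ = 22.11°  ✓
  (0,4): δ = 21.96°  ✓
  (0,5): δ = 76.68°  ·
  (0,6): δ = 121.78°  ·
  (1,2): δ = 125.40°  ·
  (1,3): δ = 77.93°  ·
  (1,4): δ = 33.87°  ✓
  (1,5): δ = 20.85°  ✓
  (1,6): δ = 65.95°  ✓
  (2,3): δ = 132.53°  ·
  (2,4): δ = 88.46°  ·
  (2,5): δ = 33.75°  ✓
  (2,6): δ = 11.35°  ✓
  (3,4): δ = 135.93°  ·
  (3,5): δ = 81.22°  ·
  (3,6): δ = 36.11°  ✓
  (4,5): δ = 125.28°  ·
  (4,6): δ = 80.18°  ·
  (5,6): δ = 134.90°  ·
antipodal pairs: 9

count = 9; pairs: (0,2), (0,3), (0,4), (1,4), (1,5), (1,6), (2,5), (2,6), (3,6)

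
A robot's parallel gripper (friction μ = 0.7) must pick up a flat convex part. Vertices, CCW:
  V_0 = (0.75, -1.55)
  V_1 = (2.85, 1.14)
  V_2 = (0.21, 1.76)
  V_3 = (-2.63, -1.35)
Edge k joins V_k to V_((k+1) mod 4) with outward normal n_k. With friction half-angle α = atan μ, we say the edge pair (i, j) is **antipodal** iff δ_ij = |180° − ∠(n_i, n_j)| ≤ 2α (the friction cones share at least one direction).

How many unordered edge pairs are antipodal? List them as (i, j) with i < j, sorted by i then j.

count = 4; pairs: (0,1), (0,2), (1,3), (2,3)

α = atan 0.7 = 34.99°;  2α = 69.98°
n_0 = (+0.7882, -0.6154)
n_1 = (+0.2286, +0.9735)
n_2 = (-0.7384, +0.6743)
n_3 = (-0.0591, -0.9983)
  (0,1): δ = 65.24°  ✓
  (0,2): δ = 4.42°  ✓
  (0,3): δ = 124.59°  ·
  (1,2): δ = 119.19°  ·
  (1,3): δ = 9.83°  ✓
  (2,3): δ = 50.98°  ✓
antipodal pairs: 4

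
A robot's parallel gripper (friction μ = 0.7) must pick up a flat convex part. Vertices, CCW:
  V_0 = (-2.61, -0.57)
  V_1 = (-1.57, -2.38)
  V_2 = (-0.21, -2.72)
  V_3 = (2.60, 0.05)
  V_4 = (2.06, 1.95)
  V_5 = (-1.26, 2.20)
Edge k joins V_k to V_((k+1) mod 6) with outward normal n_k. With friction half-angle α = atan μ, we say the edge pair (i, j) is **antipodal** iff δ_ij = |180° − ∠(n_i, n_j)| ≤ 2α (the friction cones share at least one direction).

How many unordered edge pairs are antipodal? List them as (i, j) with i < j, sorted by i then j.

α = atan 0.7 = 34.99°;  2α = 69.98°
n_0 = (-0.8671, -0.4982)
n_1 = (-0.2425, -0.9701)
n_2 = (+0.7020, -0.7122)
n_3 = (+0.9619, +0.2734)
n_4 = (+0.0751, +0.9972)
n_5 = (-0.8989, +0.4381)
  (0,1): δ = 133.92°  ·
  (0,2): δ = 75.29°  ·
  (0,3): δ = 14.02°  ✓
  (0,4): δ = 55.81°  ✓
  (0,5): δ = 124.14°  ·
  (1,2): δ = 121.37°  ·
  (1,3): δ = 60.10°  ✓
  (1,4): δ = 9.73°  ✓
  (1,5): δ = 78.05°  ·
  (2,3): δ = 118.72°  ·
  (2,4): δ = 48.90°  ✓
  (2,5): δ = 19.43°  ✓
  (3,4): δ = 110.17°  ·
  (3,5): δ = 41.85°  ✓
  (4,5): δ = 111.68°  ·
antipodal pairs: 7

count = 7; pairs: (0,3), (0,4), (1,3), (1,4), (2,4), (2,5), (3,5)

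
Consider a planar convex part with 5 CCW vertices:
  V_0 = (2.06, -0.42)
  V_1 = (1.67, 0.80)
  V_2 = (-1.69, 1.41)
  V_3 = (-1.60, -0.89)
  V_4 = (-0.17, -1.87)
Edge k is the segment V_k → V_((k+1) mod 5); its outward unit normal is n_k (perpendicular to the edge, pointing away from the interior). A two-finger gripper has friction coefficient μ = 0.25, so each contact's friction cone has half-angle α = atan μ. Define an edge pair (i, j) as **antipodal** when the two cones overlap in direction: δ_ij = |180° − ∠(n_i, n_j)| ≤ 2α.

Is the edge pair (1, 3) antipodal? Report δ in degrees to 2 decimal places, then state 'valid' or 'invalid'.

α = atan 0.25 = 14.04°;  2α = 28.07°
edge 1: e_1 = (-3.36, +0.61);  n_1 = (+0.1786, +0.9839)
edge 3: e_3 = (+1.43, -0.98);  n_3 = (-0.5653, -0.8249)
∠(n_1, n_3) = 155.87°
δ = |180° − 155.87°| = 24.13°
24.13° ≤ 2α = 28.07°  →  valid

δ = 24.13°, valid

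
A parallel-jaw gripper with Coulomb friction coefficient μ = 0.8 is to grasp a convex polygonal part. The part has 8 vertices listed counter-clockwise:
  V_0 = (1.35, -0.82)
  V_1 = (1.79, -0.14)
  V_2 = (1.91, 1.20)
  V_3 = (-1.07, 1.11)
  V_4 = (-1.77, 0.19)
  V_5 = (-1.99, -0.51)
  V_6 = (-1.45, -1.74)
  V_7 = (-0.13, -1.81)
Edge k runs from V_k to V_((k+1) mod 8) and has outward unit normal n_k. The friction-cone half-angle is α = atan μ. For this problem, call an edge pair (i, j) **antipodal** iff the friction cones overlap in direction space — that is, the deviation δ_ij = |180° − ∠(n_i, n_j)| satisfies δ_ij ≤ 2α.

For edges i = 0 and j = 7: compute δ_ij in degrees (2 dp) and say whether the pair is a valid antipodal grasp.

α = atan 0.8 = 38.66°;  2α = 77.32°
edge 0: e_0 = (+0.44, +0.68);  n_0 = (+0.8396, -0.5433)
edge 7: e_7 = (+1.48, +0.99);  n_7 = (+0.5560, -0.8312)
∠(n_0, n_7) = 23.32°
δ = |180° − 23.32°| = 156.68°
156.68° > 2α = 77.32°  →  invalid

δ = 156.68°, invalid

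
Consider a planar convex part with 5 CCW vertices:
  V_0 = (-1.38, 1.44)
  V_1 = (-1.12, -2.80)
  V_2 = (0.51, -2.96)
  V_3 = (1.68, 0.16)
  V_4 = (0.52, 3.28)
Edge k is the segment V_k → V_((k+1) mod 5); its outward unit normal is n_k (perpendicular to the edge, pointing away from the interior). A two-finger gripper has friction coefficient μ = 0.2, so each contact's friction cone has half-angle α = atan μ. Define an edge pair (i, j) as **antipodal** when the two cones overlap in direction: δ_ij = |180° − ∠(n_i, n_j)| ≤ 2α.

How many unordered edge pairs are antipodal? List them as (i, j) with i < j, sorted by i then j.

α = atan 0.2 = 11.31°;  2α = 22.62°
n_0 = (-0.9981, -0.0612)
n_1 = (-0.0977, -0.9952)
n_2 = (+0.9363, -0.3511)
n_3 = (+0.9373, +0.3485)
n_4 = (-0.6957, +0.7184)
  (0,1): δ = 99.12°  ·
  (0,2): δ = 24.07°  ·
  (0,3): δ = 16.89°  ✓
  (0,4): δ = 130.57°  ·
  (1,2): δ = 104.95°  ·
  (1,3): δ = 64.00°  ·
  (1,4): δ = 49.69°  ·
  (2,3): δ = 139.05°  ·
  (2,4): δ = 25.36°  ·
  (3,4): δ = 66.31°  ·
antipodal pairs: 1

count = 1; pairs: (0,3)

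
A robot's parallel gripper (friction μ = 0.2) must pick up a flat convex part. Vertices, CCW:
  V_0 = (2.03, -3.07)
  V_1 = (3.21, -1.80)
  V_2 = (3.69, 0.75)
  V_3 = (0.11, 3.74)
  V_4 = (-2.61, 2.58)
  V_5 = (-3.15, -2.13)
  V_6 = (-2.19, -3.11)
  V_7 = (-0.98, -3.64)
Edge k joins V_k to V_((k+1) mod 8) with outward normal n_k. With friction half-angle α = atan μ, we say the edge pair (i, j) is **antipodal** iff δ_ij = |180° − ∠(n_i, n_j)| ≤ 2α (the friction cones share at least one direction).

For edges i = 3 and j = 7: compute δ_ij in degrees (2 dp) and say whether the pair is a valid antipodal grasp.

α = atan 0.2 = 11.31°;  2α = 22.62°
edge 3: e_3 = (-2.72, -1.16);  n_3 = (-0.3923, +0.9198)
edge 7: e_7 = (+3.01, +0.57);  n_7 = (+0.1861, -0.9825)
∠(n_3, n_7) = 167.63°
δ = |180° − 167.63°| = 12.37°
12.37° ≤ 2α = 22.62°  →  valid

δ = 12.37°, valid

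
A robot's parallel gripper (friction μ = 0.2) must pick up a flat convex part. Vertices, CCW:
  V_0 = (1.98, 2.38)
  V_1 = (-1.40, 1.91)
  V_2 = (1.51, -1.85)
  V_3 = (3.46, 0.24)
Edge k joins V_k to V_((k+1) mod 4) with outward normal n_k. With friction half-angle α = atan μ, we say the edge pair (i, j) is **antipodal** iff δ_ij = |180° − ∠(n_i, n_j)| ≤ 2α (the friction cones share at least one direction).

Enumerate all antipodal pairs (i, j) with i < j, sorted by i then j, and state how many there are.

α = atan 0.2 = 11.31°;  2α = 22.62°
n_0 = (-0.1377, +0.9905)
n_1 = (-0.7908, -0.6120)
n_2 = (+0.7312, -0.6822)
n_3 = (+0.8225, +0.5688)
  (0,1): δ = 60.18°  ·
  (0,2): δ = 39.07°  ·
  (0,3): δ = 116.75°  ·
  (1,2): δ = 80.75°  ·
  (1,3): δ = 3.07°  ✓
  (2,3): δ = 102.32°  ·
antipodal pairs: 1

count = 1; pairs: (1,3)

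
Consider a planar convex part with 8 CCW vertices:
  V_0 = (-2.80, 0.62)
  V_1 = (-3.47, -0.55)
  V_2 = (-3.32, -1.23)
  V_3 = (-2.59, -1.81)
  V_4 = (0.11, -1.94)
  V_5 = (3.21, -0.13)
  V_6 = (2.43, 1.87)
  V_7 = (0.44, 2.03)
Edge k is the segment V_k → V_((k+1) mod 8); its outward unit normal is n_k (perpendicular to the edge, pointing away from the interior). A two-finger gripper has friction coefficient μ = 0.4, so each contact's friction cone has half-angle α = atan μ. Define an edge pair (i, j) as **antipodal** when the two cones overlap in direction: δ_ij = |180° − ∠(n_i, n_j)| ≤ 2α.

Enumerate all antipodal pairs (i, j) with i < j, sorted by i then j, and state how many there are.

α = atan 0.4 = 21.80°;  2α = 43.60°
n_0 = (-0.8678, +0.4969)
n_1 = (-0.9765, -0.2154)
n_2 = (-0.6221, -0.7830)
n_3 = (-0.0481, -0.9988)
n_4 = (+0.5042, -0.8636)
n_5 = (+0.9317, +0.3633)
n_6 = (+0.0801, +0.9968)
n_7 = (-0.3990, +0.9169)
  (0,1): δ = 137.76°  ·
  (0,2): δ = 98.67°  ·
  (0,3): δ = 62.96°  ·
  (0,4): δ = 29.92°  ✓
  (0,5): δ = 51.10°  ·
  (0,6): δ = 115.20°  ·
  (0,7): δ = 143.32°  ·
  (1,2): δ = 140.91°  ·
  (1,3): δ = 105.20°  ·
  (1,4): δ = 72.16°  ·
  (1,5): δ = 8.87°  ✓
  (1,6): δ = 72.96°  ·
  (1,7): δ = 101.08°  ·
  (2,3): δ = 144.29°  ·
  (2,4): δ = 111.25°  ·
  (2,5): δ = 30.23°  ✓
  (2,6): δ = 33.87°  ✓
  (2,7): δ = 61.99°  ·
  (3,4): δ = 146.96°  ·
  (3,5): δ = 65.94°  ·
  (3,6): δ = 1.84°  ✓
  (3,7): δ = 26.27°  ✓
  (4,5): δ = 98.97°  ·
  (4,6): δ = 34.88°  ✓
  (4,7): δ = 6.76°  ✓
  (5,6): δ = 115.90°  ·
  (5,7): δ = 87.79°  ·
  (6,7): δ = 151.89°  ·
antipodal pairs: 8

count = 8; pairs: (0,4), (1,5), (2,5), (2,6), (3,6), (3,7), (4,6), (4,7)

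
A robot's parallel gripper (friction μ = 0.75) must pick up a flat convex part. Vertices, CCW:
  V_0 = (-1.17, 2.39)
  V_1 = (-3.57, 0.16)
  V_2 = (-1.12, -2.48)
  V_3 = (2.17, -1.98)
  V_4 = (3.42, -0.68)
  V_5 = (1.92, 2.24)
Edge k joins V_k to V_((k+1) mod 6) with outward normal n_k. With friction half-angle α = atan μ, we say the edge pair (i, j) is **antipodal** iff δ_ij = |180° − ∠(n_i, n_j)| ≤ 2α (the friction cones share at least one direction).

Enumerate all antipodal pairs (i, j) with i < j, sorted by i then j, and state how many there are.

α = atan 0.75 = 36.87°;  2α = 73.74°
n_0 = (-0.6807, +0.7326)
n_1 = (-0.7330, -0.6802)
n_2 = (+0.1503, -0.9886)
n_3 = (+0.7208, -0.6931)
n_4 = (+0.8895, +0.4569)
n_5 = (+0.0485, +0.9988)
  (0,1): δ = 90.03°  ·
  (0,2): δ = 34.26°  ✓
  (0,3): δ = 3.23°  ✓
  (0,4): δ = 74.29°  ·
  (0,5): δ = 134.32°  ·
  (1,2): δ = 124.22°  ·
  (1,3): δ = 86.74°  ·
  (1,4): δ = 15.67°  ✓
  (1,5): δ = 44.36°  ✓
  (2,3): δ = 142.52°  ·
  (2,4): δ = 71.45°  ✓
  (2,5): δ = 11.42°  ✓
  (3,4): δ = 108.93°  ·
  (3,5): δ = 48.90°  ✓
  (4,5): δ = 119.97°  ·
antipodal pairs: 7

count = 7; pairs: (0,2), (0,3), (1,4), (1,5), (2,4), (2,5), (3,5)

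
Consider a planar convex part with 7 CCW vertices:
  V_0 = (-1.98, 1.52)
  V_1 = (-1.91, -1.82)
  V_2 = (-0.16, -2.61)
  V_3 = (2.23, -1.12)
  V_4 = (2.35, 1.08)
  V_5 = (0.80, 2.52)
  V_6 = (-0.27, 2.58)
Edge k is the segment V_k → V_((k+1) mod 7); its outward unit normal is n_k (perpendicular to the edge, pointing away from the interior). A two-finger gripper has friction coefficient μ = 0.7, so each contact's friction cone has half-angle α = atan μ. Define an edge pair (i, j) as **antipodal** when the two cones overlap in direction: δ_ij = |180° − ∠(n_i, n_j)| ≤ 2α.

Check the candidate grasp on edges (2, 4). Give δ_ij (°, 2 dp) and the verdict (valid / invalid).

α = atan 0.7 = 34.99°;  2α = 69.98°
edge 2: e_2 = (+2.39, +1.49);  n_2 = (+0.5290, -0.8486)
edge 4: e_4 = (-1.55, +1.44);  n_4 = (+0.6806, +0.7326)
∠(n_2, n_4) = 105.17°
δ = |180° − 105.17°| = 74.83°
74.83° > 2α = 69.98°  →  invalid

δ = 74.83°, invalid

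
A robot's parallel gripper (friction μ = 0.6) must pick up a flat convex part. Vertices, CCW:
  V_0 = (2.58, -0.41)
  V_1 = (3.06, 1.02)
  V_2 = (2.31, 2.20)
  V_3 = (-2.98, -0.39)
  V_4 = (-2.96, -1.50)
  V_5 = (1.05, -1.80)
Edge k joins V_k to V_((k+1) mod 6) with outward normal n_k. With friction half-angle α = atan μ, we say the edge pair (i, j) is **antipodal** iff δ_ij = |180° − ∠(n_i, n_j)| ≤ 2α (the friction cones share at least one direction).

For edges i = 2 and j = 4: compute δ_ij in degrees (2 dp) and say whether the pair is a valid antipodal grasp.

α = atan 0.6 = 30.96°;  2α = 61.93°
edge 2: e_2 = (-5.29, -2.59);  n_2 = (-0.4397, +0.8981)
edge 4: e_4 = (+4.01, -0.30);  n_4 = (-0.0746, -0.9972)
∠(n_2, n_4) = 149.63°
δ = |180° − 149.63°| = 30.37°
30.37° ≤ 2α = 61.93°  →  valid

δ = 30.37°, valid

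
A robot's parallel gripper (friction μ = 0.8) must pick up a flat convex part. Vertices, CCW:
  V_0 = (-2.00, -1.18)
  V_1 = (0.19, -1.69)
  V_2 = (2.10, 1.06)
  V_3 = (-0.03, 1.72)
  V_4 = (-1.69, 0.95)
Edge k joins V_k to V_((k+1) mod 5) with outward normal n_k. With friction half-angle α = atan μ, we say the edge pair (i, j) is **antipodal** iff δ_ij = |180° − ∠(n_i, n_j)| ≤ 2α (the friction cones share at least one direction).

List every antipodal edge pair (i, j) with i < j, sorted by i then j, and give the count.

count = 5; pairs: (0,2), (0,3), (1,2), (1,3), (1,4)

α = atan 0.8 = 38.66°;  2α = 77.32°
n_0 = (-0.2268, -0.9739)
n_1 = (+0.8213, -0.5705)
n_2 = (+0.2960, +0.9552)
n_3 = (-0.4208, +0.9072)
n_4 = (-0.9896, +0.1440)
  (0,1): δ = 111.67°  ·
  (0,2): δ = 4.11°  ✓
  (0,3): δ = 37.99°  ✓
  (0,4): δ = 94.83°  ·
  (1,2): δ = 72.43°  ✓
  (1,3): δ = 30.33°  ✓
  (1,4): δ = 26.50°  ✓
  (2,3): δ = 137.90°  ·
  (2,4): δ = 81.06°  ·
  (3,4): δ = 123.17°  ·
antipodal pairs: 5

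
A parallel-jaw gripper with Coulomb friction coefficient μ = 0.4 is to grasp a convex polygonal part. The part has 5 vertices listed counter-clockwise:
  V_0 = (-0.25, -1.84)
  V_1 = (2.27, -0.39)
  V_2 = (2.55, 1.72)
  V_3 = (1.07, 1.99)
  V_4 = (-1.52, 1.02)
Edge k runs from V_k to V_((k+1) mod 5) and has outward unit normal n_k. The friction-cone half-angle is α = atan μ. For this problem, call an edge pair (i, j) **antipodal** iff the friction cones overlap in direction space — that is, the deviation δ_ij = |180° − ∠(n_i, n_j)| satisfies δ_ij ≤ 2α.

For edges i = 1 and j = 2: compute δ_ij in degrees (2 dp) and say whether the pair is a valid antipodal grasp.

α = atan 0.4 = 21.80°;  2α = 43.60°
edge 1: e_1 = (+0.28, +2.11);  n_1 = (+0.9913, -0.1315)
edge 2: e_2 = (-1.48, +0.27);  n_2 = (+0.1795, +0.9838)
∠(n_1, n_2) = 87.22°
δ = |180° − 87.22°| = 92.78°
92.78° > 2α = 43.60°  →  invalid

δ = 92.78°, invalid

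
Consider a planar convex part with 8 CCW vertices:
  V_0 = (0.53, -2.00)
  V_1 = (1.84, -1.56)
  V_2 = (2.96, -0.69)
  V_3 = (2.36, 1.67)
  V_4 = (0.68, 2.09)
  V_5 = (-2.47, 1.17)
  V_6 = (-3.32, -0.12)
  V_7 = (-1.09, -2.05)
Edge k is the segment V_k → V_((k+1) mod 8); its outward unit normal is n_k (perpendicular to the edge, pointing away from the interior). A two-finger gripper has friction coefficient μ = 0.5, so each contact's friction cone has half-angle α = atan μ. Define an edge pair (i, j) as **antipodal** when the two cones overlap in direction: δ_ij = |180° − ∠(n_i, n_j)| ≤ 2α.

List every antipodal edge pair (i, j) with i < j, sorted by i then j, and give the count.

α = atan 0.5 = 26.57°;  2α = 53.13°
n_0 = (+0.3184, -0.9480)
n_1 = (+0.6135, -0.7897)
n_2 = (+0.9692, +0.2464)
n_3 = (+0.2425, +0.9701)
n_4 = (-0.2804, +0.9599)
n_5 = (-0.8350, +0.5502)
n_6 = (-0.6544, -0.7561)
n_7 = (+0.0308, -0.9995)
  (0,1): δ = 160.73°  ·
  (0,2): δ = 94.30°  ·
  (0,3): δ = 32.60°  ✓
  (0,4): δ = 2.28°  ✓
  (0,5): δ = 38.05°  ✓
  (0,6): δ = 120.56°  ·
  (0,7): δ = 163.20°  ·
  (1,2): δ = 113.58°  ·
  (1,3): δ = 51.88°  ✓
  (1,4): δ = 21.56°  ✓
  (1,5): δ = 18.78°  ✓
  (1,6): δ = 101.29°  ·
  (1,7): δ = 143.93°  ·
  (2,3): δ = 118.30°  ·
  (2,4): δ = 87.98°  ·
  (2,5): δ = 47.65°  ✓
  (2,6): δ = 34.86°  ✓
  (2,7): δ = 77.50°  ·
  (3,4): δ = 149.68°  ·
  (3,5): δ = 109.35°  ·
  (3,6): δ = 26.84°  ✓
  (3,7): δ = 15.80°  ✓
  (4,5): δ = 139.66°  ·
  (4,6): δ = 57.16°  ·
  (4,7): δ = 14.51°  ✓
  (5,6): δ = 97.49°  ·
  (5,7): δ = 54.85°  ·
  (6,7): δ = 137.36°  ·
antipodal pairs: 11

count = 11; pairs: (0,3), (0,4), (0,5), (1,3), (1,4), (1,5), (2,5), (2,6), (3,6), (3,7), (4,7)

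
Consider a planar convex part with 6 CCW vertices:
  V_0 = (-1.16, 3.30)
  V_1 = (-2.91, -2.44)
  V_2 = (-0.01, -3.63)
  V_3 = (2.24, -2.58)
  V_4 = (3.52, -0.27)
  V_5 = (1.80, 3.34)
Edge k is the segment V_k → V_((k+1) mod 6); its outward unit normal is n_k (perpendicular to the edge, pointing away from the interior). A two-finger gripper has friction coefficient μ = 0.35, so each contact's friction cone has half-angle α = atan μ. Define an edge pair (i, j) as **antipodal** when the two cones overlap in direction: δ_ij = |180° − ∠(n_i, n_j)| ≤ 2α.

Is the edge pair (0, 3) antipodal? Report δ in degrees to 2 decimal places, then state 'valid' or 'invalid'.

δ = 12.04°, valid

α = atan 0.35 = 19.29°;  2α = 38.58°
edge 0: e_0 = (-1.75, -5.74);  n_0 = (-0.9565, +0.2916)
edge 3: e_3 = (+1.28, +2.31);  n_3 = (+0.8747, -0.4847)
∠(n_0, n_3) = 167.96°
δ = |180° − 167.96°| = 12.04°
12.04° ≤ 2α = 38.58°  →  valid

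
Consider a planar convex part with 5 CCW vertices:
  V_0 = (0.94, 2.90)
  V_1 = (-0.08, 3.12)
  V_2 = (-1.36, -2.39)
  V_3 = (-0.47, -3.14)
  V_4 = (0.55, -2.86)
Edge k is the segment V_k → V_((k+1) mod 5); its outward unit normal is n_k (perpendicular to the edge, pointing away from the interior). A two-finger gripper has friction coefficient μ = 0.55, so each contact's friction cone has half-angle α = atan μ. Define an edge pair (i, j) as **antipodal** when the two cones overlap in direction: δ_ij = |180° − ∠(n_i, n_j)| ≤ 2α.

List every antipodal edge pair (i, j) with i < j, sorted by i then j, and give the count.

count = 4; pairs: (0,2), (0,3), (1,4), (2,4)

α = atan 0.55 = 28.81°;  2α = 57.62°
n_0 = (+0.2108, +0.9775)
n_1 = (-0.9741, +0.2263)
n_2 = (-0.6444, -0.7647)
n_3 = (+0.2647, -0.9643)
n_4 = (+0.9977, -0.0676)
  (0,1): δ = 90.91°  ·
  (0,2): δ = 27.95°  ✓
  (0,3): δ = 27.52°  ✓
  (0,4): δ = 98.30°  ·
  (1,2): δ = 117.04°  ·
  (1,3): δ = 61.57°  ·
  (1,4): δ = 9.20°  ✓
  (2,3): δ = 124.53°  ·
  (2,4): δ = 53.75°  ✓
  (3,4): δ = 109.22°  ·
antipodal pairs: 4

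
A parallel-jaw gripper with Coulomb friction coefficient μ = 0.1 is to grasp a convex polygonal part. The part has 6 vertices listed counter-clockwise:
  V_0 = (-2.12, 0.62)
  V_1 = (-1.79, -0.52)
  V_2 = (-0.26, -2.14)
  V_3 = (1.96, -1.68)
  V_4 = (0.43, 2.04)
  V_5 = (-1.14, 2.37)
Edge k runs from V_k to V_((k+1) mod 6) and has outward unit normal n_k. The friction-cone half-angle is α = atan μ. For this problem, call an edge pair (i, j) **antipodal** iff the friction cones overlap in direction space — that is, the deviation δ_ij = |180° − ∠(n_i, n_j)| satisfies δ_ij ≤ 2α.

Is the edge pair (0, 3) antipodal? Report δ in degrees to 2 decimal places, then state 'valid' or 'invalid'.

α = atan 0.1 = 5.71°;  2α = 11.42°
edge 0: e_0 = (+0.33, -1.14);  n_0 = (-0.9606, -0.2781)
edge 3: e_3 = (-1.53, +3.72);  n_3 = (+0.9248, +0.3804)
∠(n_0, n_3) = 173.79°
δ = |180° − 173.79°| = 6.21°
6.21° ≤ 2α = 11.42°  →  valid

δ = 6.21°, valid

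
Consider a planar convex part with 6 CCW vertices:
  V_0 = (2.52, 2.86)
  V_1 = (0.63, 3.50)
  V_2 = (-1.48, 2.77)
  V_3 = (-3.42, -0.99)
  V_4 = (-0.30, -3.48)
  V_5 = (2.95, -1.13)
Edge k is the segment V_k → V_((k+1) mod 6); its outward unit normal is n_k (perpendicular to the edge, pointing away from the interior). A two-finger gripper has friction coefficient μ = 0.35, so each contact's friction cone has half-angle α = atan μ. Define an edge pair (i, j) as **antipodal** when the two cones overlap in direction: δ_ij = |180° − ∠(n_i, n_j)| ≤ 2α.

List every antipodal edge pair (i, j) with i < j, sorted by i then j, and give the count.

α = atan 0.35 = 19.29°;  2α = 38.58°
n_0 = (+0.3207, +0.9472)
n_1 = (-0.3270, +0.9450)
n_2 = (-0.8887, +0.4585)
n_3 = (-0.6238, -0.7816)
n_4 = (+0.5859, -0.8104)
n_5 = (+0.9942, +0.1071)
  (0,1): δ = 142.21°  ·
  (0,2): δ = 98.58°  ·
  (0,3): δ = 19.89°  ✓
  (0,4): δ = 54.58°  ·
  (0,5): δ = 114.86°  ·
  (1,2): δ = 136.38°  ·
  (1,3): δ = 57.68°  ·
  (1,4): δ = 16.79°  ✓
  (1,5): δ = 77.07°  ·
  (2,3): δ = 101.30°  ·
  (2,4): δ = 26.84°  ✓
  (2,5): δ = 33.44°  ✓
  (3,4): δ = 105.54°  ·
  (3,5): δ = 45.26°  ·
  (4,5): δ = 119.72°  ·
antipodal pairs: 4

count = 4; pairs: (0,3), (1,4), (2,4), (2,5)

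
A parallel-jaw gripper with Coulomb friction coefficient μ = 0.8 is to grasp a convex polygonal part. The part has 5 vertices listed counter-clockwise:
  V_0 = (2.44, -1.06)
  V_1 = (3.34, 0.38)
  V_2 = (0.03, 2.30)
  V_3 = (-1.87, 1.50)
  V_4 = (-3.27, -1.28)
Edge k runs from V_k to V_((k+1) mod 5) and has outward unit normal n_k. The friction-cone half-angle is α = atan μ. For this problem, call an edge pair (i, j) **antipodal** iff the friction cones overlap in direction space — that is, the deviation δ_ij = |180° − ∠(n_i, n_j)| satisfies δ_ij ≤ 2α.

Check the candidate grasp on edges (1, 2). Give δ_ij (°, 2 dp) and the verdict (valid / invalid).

α = atan 0.8 = 38.66°;  2α = 77.32°
edge 1: e_1 = (-3.31, +1.92);  n_1 = (+0.5018, +0.8650)
edge 2: e_2 = (-1.90, -0.80);  n_2 = (-0.3881, +0.9216)
∠(n_1, n_2) = 52.95°
δ = |180° − 52.95°| = 127.05°
127.05° > 2α = 77.32°  →  invalid

δ = 127.05°, invalid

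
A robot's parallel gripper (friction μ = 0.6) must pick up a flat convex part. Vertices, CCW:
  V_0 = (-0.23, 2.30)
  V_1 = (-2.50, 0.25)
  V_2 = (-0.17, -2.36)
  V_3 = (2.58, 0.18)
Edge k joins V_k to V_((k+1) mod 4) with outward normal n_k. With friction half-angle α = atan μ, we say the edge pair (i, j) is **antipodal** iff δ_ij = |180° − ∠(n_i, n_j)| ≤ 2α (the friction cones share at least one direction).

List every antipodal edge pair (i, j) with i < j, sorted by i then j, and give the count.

α = atan 0.6 = 30.96°;  2α = 61.93°
n_0 = (-0.6702, +0.7422)
n_1 = (-0.7460, -0.6660)
n_2 = (+0.6785, -0.7346)
n_3 = (+0.6023, +0.7983)
  (0,1): δ = 90.33°  ·
  (0,2): δ = 0.64°  ✓
  (0,3): δ = 100.88°  ·
  (1,2): δ = 89.03°  ·
  (1,3): δ = 11.21°  ✓
  (2,3): δ = 79.76°  ·
antipodal pairs: 2

count = 2; pairs: (0,2), (1,3)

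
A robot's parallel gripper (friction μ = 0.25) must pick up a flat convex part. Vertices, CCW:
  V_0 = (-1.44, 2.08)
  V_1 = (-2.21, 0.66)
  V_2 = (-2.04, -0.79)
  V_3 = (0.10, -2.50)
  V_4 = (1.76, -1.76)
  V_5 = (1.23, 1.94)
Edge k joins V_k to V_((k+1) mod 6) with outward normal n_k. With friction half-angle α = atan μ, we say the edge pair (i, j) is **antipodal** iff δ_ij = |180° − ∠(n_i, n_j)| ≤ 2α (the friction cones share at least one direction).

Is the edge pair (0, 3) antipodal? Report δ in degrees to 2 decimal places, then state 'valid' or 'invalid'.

δ = 37.50°, invalid

α = atan 0.25 = 14.04°;  2α = 28.07°
edge 0: e_0 = (-0.77, -1.42);  n_0 = (-0.8791, +0.4767)
edge 3: e_3 = (+1.66, +0.74);  n_3 = (+0.4072, -0.9134)
∠(n_0, n_3) = 142.50°
δ = |180° − 142.50°| = 37.50°
37.50° > 2α = 28.07°  →  invalid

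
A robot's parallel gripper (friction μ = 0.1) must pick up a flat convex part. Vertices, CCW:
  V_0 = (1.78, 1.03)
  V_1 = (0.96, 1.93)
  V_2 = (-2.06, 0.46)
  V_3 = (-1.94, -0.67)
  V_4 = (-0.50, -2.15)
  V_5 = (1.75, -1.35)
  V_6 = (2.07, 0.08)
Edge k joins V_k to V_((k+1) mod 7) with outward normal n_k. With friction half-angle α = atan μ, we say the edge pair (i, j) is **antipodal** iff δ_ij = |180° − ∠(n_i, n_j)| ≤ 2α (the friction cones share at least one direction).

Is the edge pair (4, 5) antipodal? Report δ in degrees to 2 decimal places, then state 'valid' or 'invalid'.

δ = 122.19°, invalid

α = atan 0.1 = 5.71°;  2α = 11.42°
edge 4: e_4 = (+2.25, +0.80);  n_4 = (+0.3350, -0.9422)
edge 5: e_5 = (+0.32, +1.43);  n_5 = (+0.9759, -0.2184)
∠(n_4, n_5) = 57.81°
δ = |180° − 57.81°| = 122.19°
122.19° > 2α = 11.42°  →  invalid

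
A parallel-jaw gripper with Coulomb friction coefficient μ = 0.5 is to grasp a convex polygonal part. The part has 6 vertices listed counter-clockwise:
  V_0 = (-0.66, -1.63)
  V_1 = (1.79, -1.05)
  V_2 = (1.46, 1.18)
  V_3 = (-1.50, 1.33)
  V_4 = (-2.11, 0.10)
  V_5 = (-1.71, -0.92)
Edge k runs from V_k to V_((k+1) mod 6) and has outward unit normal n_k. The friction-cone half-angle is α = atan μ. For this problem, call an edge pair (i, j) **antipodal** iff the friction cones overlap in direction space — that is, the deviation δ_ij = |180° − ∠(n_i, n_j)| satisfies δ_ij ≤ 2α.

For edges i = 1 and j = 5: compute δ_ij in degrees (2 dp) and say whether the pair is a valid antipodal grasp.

α = atan 0.5 = 26.57°;  2α = 53.13°
edge 1: e_1 = (-0.33, +2.23);  n_1 = (+0.9892, +0.1464)
edge 5: e_5 = (+1.05, -0.71);  n_5 = (-0.5602, -0.8284)
∠(n_1, n_5) = 132.48°
δ = |180° − 132.48°| = 47.52°
47.52° ≤ 2α = 53.13°  →  valid

δ = 47.52°, valid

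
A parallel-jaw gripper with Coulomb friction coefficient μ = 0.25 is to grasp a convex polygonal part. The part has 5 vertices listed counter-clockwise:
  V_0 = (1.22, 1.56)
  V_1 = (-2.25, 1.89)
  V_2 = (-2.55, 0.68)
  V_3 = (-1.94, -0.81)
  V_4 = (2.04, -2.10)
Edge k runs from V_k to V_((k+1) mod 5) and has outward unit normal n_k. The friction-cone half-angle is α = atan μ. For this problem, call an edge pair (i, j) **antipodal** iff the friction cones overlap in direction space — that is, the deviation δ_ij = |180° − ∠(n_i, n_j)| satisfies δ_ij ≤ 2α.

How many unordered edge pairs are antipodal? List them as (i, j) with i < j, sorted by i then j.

count = 3; pairs: (0,3), (1,4), (2,4)

α = atan 0.25 = 14.04°;  2α = 28.07°
n_0 = (+0.0947, +0.9955)
n_1 = (-0.9706, +0.2406)
n_2 = (-0.9254, -0.3789)
n_3 = (-0.3083, -0.9513)
n_4 = (+0.9758, +0.2186)
  (0,1): δ = 98.49°  ·
  (0,2): δ = 62.30°  ·
  (0,3): δ = 12.53°  ✓
  (0,4): δ = 108.06°  ·
  (1,2): δ = 143.81°  ·
  (1,3): δ = 94.03°  ·
  (1,4): δ = 26.55°  ✓
  (2,3): δ = 130.22°  ·
  (2,4): δ = 9.64°  ✓
  (3,4): δ = 59.41°  ·
antipodal pairs: 3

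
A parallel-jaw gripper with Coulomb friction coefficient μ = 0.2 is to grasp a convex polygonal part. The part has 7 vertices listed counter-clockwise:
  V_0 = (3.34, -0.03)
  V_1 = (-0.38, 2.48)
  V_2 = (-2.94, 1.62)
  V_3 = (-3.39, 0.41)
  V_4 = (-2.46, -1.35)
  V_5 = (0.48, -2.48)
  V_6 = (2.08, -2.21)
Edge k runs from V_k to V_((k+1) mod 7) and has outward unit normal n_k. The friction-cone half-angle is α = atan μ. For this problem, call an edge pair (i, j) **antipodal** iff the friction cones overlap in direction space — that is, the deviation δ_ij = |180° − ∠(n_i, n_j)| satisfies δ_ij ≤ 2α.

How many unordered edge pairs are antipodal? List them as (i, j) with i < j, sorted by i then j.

count = 3; pairs: (0,4), (1,5), (2,6)

α = atan 0.2 = 11.31°;  2α = 22.62°
n_0 = (+0.5593, +0.8290)
n_1 = (-0.3184, +0.9479)
n_2 = (-0.9373, +0.3486)
n_3 = (-0.8842, -0.4672)
n_4 = (-0.3588, -0.9334)
n_5 = (+0.1664, -0.9861)
n_6 = (+0.8658, -0.5004)
  (0,1): δ = 127.42°  ·
  (0,2): δ = 76.39°  ·
  (0,3): δ = 28.14°  ·
  (0,4): δ = 12.98°  ✓
  (0,5): δ = 43.59°  ·
  (0,6): δ = 93.98°  ·
  (1,2): δ = 128.97°  ·
  (1,3): δ = 80.72°  ·
  (1,4): δ = 39.59°  ·
  (1,5): δ = 8.99°  ✓
  (1,6): δ = 41.40°  ·
  (2,3): δ = 131.75°  ·
  (2,4): δ = 90.62°  ·
  (2,5): δ = 60.02°  ·
  (2,6): δ = 9.63°  ✓
  (3,4): δ = 138.88°  ·
  (3,5): δ = 108.27°  ·
  (3,6): δ = 57.88°  ·
  (4,5): δ = 149.40°  ·
  (4,6): δ = 99.00°  ·
  (5,6): δ = 129.61°  ·
antipodal pairs: 3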